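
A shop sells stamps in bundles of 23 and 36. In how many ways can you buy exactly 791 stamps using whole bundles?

1

Need nonnegative integers with 23j + 36k = 791.
gcd(23, 36) = 1, and 23·(11) + 36·(-7) = 1.
So (j₀, k₀) = (8701, -5537); general j = 8701 + 36t, k = -5537 - 23t.
j ≥ 0 ⇒ t ≥ -241; k ≥ 0 ⇒ t ≤ -241. That's 1 value of t.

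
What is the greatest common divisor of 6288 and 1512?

24

gcd(6288, 1512):
  6288 = 4*1512 + 240
  1512 = 6*240 + 72
  240 = 3*72 + 24
  72 = 3*24
so gcd(6288, 1512) = 24.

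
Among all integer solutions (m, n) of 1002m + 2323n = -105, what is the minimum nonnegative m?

758

gcd(2323, 1002):
  2323 = 2*1002 + 319
  1002 = 3*319 + 45
  319 = 7*45 + 4
  45 = 11*4 + 1
  4 = 4*1
so gcd(2323, 1002) = 1.
1 divides -105, so solutions exist.
Back-substitute for Bézout coefficients:
  1 = 45 - 11*4
  ... = 1002*(568) + 2323*(-245)
Scale by -105/1 = -105: (m₀, n₀) = (-59640, 25725).
General solution: m = -59640 + 2323t, n = 25725 - 1002t for integer t.
m ≥ 0: smallest is -59640 mod 2323 = 758 (at t = 26), with n = -327.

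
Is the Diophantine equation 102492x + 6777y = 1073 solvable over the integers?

no

gcd(102492, 6777) = 27  (102492 = 15×6777 + 837, 6777 = 8×837 + 81, 837 = 10×81 + 27, 81 = 3×27).
27 does not divide 1073 (remainder 20), so no integer solutions.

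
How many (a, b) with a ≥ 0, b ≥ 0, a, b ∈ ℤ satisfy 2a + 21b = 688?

17

gcd(21, 2) = 1.
By Bézout, 2×(-10) + 21×(1) = 1.
One solution: (8, 32).
General: a = 8 + 21t, b = 32 - 2t.
a ≥ 0 ⇒ t ≥ 0; b ≥ 0 ⇒ t ≤ 16. So t ∈ [0, 16]: 17 solutions.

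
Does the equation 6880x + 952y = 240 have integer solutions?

gcd(6880, 952):
  6880 = 7*952 + 216
  952 = 4*216 + 88
  216 = 2*88 + 40
  88 = 2*40 + 8
  40 = 5*8
so gcd(6880, 952) = 8.
8 divides 240, so integer solutions exist.

yes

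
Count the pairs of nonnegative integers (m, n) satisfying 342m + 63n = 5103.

gcd(342, 63) = 9  (342 = 5×63 + 27, 63 = 2×27 + 9, 27 = 3×9).
Back-substituting, 342×(-2) + 63×(11) = 9.
Scale by 567: one solution is (-1134, 6237). Reduce m mod 7: (0, 81).
General: m = 0 + 7t, n = 81 - 38t.
m ≥ 0 ⇒ t ≥ 0; n ≥ 0 ⇒ t ≤ 2. So t ∈ [0, 2]: 3 solutions.

3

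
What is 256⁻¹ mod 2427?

gcd(2427, 256) = 1  (2427 = 9×256 + 123, 256 = 2×123 + 10, 123 = 12×10 + 3, 10 = 3×3 + 1, 3 = 3×1).
Back-substituting, 256×(730) + 2427×(-77) = 1.
So 256×730 ≡ 1 (mod 2427), and 730 mod 2427 = 730.

730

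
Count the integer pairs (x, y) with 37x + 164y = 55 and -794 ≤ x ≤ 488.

8

gcd(164, 37):
  164 = 4·37 + 16
  37 = 2·16 + 5
  16 = 3·5 + 1
  5 = 5·1
so gcd(164, 37) = 1.
Back-substitute for Bézout coefficients:
  1 = 16 - 3·5
  ... = 37·(-31) + 164·(7)
Scale by 55: particular solution (-1705, 385); reduce x mod 164: (99, -22).
General solution: x = 99 + 164t, y = -22 - 37t for integer t.
-794 ≤ 99 + 164t ≤ 488 gives t ∈ [-5, 2], which is 8 values.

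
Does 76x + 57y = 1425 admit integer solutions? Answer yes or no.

gcd(76, 57):
  76 = 1×57 + 19
  57 = 3×19
so gcd(76, 57) = 19.
19 divides 1425, so integer solutions exist.

yes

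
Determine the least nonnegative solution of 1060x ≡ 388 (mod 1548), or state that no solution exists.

gcd(1548, 1060) = 4  (1548 = 1*1060 + 488, 1060 = 2*488 + 84, 488 = 5*84 + 68, 84 = 1*68 + 16, 68 = 4*16 + 4, 16 = 4*4).
4 divides 388, so solutions exist.
Back-substituting, 1060*(-92) + 1548*(63) = 4.
So 1060*(-92) ≡ 4 (mod 1548); multiply by 97: x ≡ -8924 (mod 387).
Smallest nonnegative: x = -8924 mod 387 = 364.

364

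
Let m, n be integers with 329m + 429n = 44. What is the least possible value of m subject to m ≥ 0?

gcd(429, 329) = 1.
1 divides 44, so solutions exist.
By Bézout, 329*(-133) + 429*(102) = 1.
Scale by 44/1 = 44: (m₀, n₀) = (-5852, 4488).
General solution: m = -5852 + 429t, n = 4488 - 329t for integer t.
m ≥ 0: smallest is -5852 mod 429 = 154 (at t = 14), with n = -118.

154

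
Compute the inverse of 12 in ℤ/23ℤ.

2

gcd(23, 12):
  23 = 1*12 + 11
  12 = 1*11 + 1
  11 = 11*1
so gcd(23, 12) = 1.
Back-substitute for Bézout coefficients:
  1 = 12 - 1*11
  ... = 12*(2) + 23*(-1)
So 12*2 ≡ 1 (mod 23), and 2 mod 23 = 2.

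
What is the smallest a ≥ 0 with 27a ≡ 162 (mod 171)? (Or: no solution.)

gcd(171, 27) = 9.
9 divides 162, so solutions exist.
By Bézout, 27*(-6) + 171*(1) = 9.
So 27*(-6) ≡ 9 (mod 171); multiply by 18: a ≡ -108 (mod 19).
Smallest nonnegative: a = -108 mod 19 = 6.

6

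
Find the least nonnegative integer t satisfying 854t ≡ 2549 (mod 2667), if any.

no solution

gcd(2667, 854) = 7  (2667 = 3×854 + 105, 854 = 8×105 + 14, 105 = 7×14 + 7, 14 = 2×7).
7 does not divide 2549, so the congruence has no solution.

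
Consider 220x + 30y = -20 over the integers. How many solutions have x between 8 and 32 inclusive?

gcd(220, 30) = 10  (220 = 7*30 + 10, 30 = 3*10).
Back-substituting, 220*(1) + 30*(-7) = 10.
Scale by -2: particular solution (-2, 14); reduce x mod 3: (1, -8).
General solution: x = 1 + 3t, y = -8 - 22t for integer t.
8 ≤ 1 + 3t ≤ 32 gives t ∈ [3, 10], which is 8 values.

8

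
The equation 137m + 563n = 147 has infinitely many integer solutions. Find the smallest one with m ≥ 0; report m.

gcd(563, 137):
  563 = 4×137 + 15
  137 = 9×15 + 2
  15 = 7×2 + 1
  2 = 2×1
so gcd(563, 137) = 1.
1 divides 147, so solutions exist.
Back-substitute for Bézout coefficients:
  1 = 15 - 7×2
  ... = 137×(-263) + 563×(64)
Scale by 147/1 = 147: (m₀, n₀) = (-38661, 9408).
General solution: m = -38661 + 563t, n = 9408 - 137t for integer t.
m ≥ 0: smallest is -38661 mod 563 = 186 (at t = 69), with n = -45.

186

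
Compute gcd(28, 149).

gcd(149, 28) = 1  (149 = 5*28 + 9, 28 = 3*9 + 1, 9 = 9*1).

1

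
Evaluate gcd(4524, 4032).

gcd(4524, 4032):
  4524 = 1×4032 + 492
  4032 = 8×492 + 96
  492 = 5×96 + 12
  96 = 8×12
so gcd(4524, 4032) = 12.

12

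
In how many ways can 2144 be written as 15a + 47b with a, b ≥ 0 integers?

gcd(47, 15) = 1  (47 = 3·15 + 2, 15 = 7·2 + 1, 2 = 2·1).
Back-substituting, 15·(22) + 47·(-7) = 1.
Scale by 2144: one solution is (47168, -15008). Reduce a mod 47: (27, 37).
General: a = 27 + 47t, b = 37 - 15t.
a ≥ 0 ⇒ t ≥ 0; b ≥ 0 ⇒ t ≤ 2. So t ∈ [0, 2]: 3 solutions.

3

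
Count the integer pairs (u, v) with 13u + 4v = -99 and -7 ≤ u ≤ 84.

23

gcd(13, 4) = 1  (13 = 3*4 + 1, 4 = 4*1).
Back-substituting, 13*(1) + 4*(-3) = 1.
Scale by -99: particular solution (-99, 297); reduce u mod 4: (1, -28).
General solution: u = 1 + 4t, v = -28 - 13t for integer t.
-7 ≤ 1 + 4t ≤ 84 gives t ∈ [-2, 20], which is 23 values.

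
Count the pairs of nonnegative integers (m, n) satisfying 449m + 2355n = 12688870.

12

gcd(2355, 449):
  2355 = 5*449 + 110
  449 = 4*110 + 9
  110 = 12*9 + 2
  9 = 4*2 + 1
  2 = 2*1
so gcd(2355, 449) = 1.
Back-substitute for Bézout coefficients:
  1 = 9 - 4*2
  ... = 449*(1049) + 2355*(-200)
Scale by 12688870: one solution is (13310624630, -2537774000). Reduce m mod 2355: (2135, 4981).
General: m = 2135 + 2355t, n = 4981 - 449t.
m ≥ 0 ⇒ t ≥ 0; n ≥ 0 ⇒ t ≤ 11. So t ∈ [0, 11]: 12 solutions.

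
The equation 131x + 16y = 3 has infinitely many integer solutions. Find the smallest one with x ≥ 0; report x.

gcd(131, 16) = 1.
1 divides 3, so solutions exist.
By Bézout, 131*(-5) + 16*(41) = 1.
Scale by 3/1 = 3: (x₀, y₀) = (-15, 123).
General solution: x = -15 + 16t, y = 123 - 131t for integer t.
x ≥ 0: smallest is -15 mod 16 = 1 (at t = 1), with y = -8.

1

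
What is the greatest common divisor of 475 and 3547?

gcd(3547, 475):
  3547 = 7*475 + 222
  475 = 2*222 + 31
  222 = 7*31 + 5
  31 = 6*5 + 1
  5 = 5*1
so gcd(3547, 475) = 1.

1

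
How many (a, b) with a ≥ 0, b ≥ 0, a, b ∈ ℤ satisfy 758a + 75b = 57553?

1

gcd(758, 75):
  758 = 10×75 + 8
  75 = 9×8 + 3
  8 = 2×3 + 2
  3 = 1×2 + 1
  2 = 2×1
so gcd(758, 75) = 1.
Back-substitute for Bézout coefficients:
  1 = 3 - 1×2
  ... = 758×(-28) + 75×(283)
Scale by 57553: one solution is (-1611484, 16287499). Reduce a mod 75: (41, 353).
General: a = 41 + 75t, b = 353 - 758t.
a ≥ 0 ⇒ t ≥ 0; b ≥ 0 ⇒ t ≤ 0. So t ∈ [0, 0]: 1 solution.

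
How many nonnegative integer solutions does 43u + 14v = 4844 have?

9

gcd(43, 14) = 1.
By Bézout, 43*(1) + 14*(-3) = 1.
One solution: (0, 346).
General: u = 0 + 14t, v = 346 - 43t.
u ≥ 0 ⇒ t ≥ 0; v ≥ 0 ⇒ t ≤ 8. So t ∈ [0, 8]: 9 solutions.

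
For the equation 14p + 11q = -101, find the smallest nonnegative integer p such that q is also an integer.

3

gcd(14, 11) = 1.
1 divides -101, so solutions exist.
By Bézout, 14×(4) + 11×(-5) = 1.
Scale by -101/1 = -101: (p₀, q₀) = (-404, 505).
General solution: p = -404 + 11t, q = 505 - 14t for integer t.
p ≥ 0: smallest is -404 mod 11 = 3 (at t = 37), with q = -13.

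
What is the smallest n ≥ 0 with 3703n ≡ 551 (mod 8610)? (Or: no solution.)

gcd(8610, 3703):
  8610 = 2*3703 + 1204
  3703 = 3*1204 + 91
  1204 = 13*91 + 21
  91 = 4*21 + 7
  21 = 3*7
so gcd(8610, 3703) = 7.
7 does not divide 551, so the congruence has no solution.

no solution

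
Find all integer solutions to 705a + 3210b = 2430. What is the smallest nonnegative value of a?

8

gcd(3210, 705) = 15  (3210 = 4×705 + 390, 705 = 1×390 + 315, 390 = 1×315 + 75, 315 = 4×75 + 15, 75 = 5×15).
15 divides 2430, so solutions exist.
Back-substituting, 705×(41) + 3210×(-9) = 15.
Scale by 2430/15 = 162: (a₀, b₀) = (6642, -1458).
General solution: a = 6642 + 214t, b = -1458 - 47t for integer t.
a ≥ 0: smallest is 6642 mod 214 = 8 (at t = -31), with b = -1.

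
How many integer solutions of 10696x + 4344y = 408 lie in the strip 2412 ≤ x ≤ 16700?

26

gcd(10696, 4344) = 8.
By Bézout, 10696·(-106) + 4344·(261) = 8.
Particular solution: (24, -59).
General solution: x = 24 + 543t, y = -59 - 1337t for integer t.
2412 ≤ 24 + 543t ≤ 16700 gives t ∈ [5, 30], which is 26 values.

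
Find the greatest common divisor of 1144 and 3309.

1

gcd(3309, 1144) = 1  (3309 = 2·1144 + 1021, 1144 = 1·1021 + 123, 1021 = 8·123 + 37, 123 = 3·37 + 12, 37 = 3·12 + 1, 12 = 12·1).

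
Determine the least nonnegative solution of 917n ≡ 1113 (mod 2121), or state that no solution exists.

177

gcd(2121, 917) = 7  (2121 = 2·917 + 287, 917 = 3·287 + 56, 287 = 5·56 + 7, 56 = 8·7).
7 divides 1113, so solutions exist.
Back-substituting, 917·(-37) + 2121·(16) = 7.
So 917·(-37) ≡ 7 (mod 2121); multiply by 159: n ≡ -5883 (mod 303).
Smallest nonnegative: n = -5883 mod 303 = 177.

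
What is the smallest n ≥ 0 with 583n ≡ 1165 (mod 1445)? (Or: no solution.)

1100

gcd(1445, 583) = 1.
1 divides 1165, so solutions exist.
By Bézout, 583·(347) + 1445·(-140) = 1.
So 583·(347) ≡ 1 (mod 1445); multiply by 1165: n ≡ 404255 (mod 1445).
Smallest nonnegative: n = 404255 mod 1445 = 1100.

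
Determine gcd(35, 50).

5

gcd(50, 35):
  50 = 1×35 + 15
  35 = 2×15 + 5
  15 = 3×5
so gcd(50, 35) = 5.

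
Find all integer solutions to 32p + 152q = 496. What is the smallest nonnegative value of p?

gcd(152, 32):
  152 = 4×32 + 24
  32 = 1×24 + 8
  24 = 3×8
so gcd(152, 32) = 8.
8 divides 496, so solutions exist.
Back-substitute for Bézout coefficients:
  8 = 32 - 1×24
  ... = 32×(5) + 152×(-1)
Scale by 496/8 = 62: (p₀, q₀) = (310, -62).
General solution: p = 310 + 19t, q = -62 - 4t for integer t.
p ≥ 0: smallest is 310 mod 19 = 6 (at t = -16), with q = 2.

6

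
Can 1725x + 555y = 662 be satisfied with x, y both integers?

gcd(1725, 555):
  1725 = 3×555 + 60
  555 = 9×60 + 15
  60 = 4×15
so gcd(1725, 555) = 15.
15 does not divide 662 (remainder 2), so no integer solutions.

no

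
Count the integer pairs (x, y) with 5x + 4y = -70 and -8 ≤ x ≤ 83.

23

gcd(5, 4):
  5 = 1*4 + 1
  4 = 4*1
so gcd(5, 4) = 1.
Back-substitute for Bézout coefficients:
  1 = 5 - 1*4
  ... = 5*(1) + 4*(-1)
Scale by -70: particular solution (-70, 70); reduce x mod 4: (2, -20).
General solution: x = 2 + 4t, y = -20 - 5t for integer t.
-8 ≤ 2 + 4t ≤ 83 gives t ∈ [-2, 20], which is 23 values.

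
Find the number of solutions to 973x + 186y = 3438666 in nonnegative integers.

gcd(973, 186):
  973 = 5×186 + 43
  186 = 4×43 + 14
  43 = 3×14 + 1
  14 = 14×1
so gcd(973, 186) = 1.
Back-substitute for Bézout coefficients:
  1 = 43 - 3×14
  ... = 973×(13) + 186×(-68)
Scale by 3438666: one solution is (44702658, -233829288). Reduce x mod 186: (162, 17640).
General: x = 162 + 186t, y = 17640 - 973t.
x ≥ 0 ⇒ t ≥ 0; y ≥ 0 ⇒ t ≤ 18. So t ∈ [0, 18]: 19 solutions.

19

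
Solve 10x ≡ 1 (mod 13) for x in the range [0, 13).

gcd(13, 10) = 1.
By Bézout, 10*(4) + 13*(-3) = 1.
So 10*4 ≡ 1 (mod 13), and 4 mod 13 = 4.

4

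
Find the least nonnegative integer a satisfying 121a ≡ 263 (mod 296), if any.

gcd(296, 121) = 1.
1 divides 263, so solutions exist.
By Bézout, 121·(137) + 296·(-56) = 1.
So 121·(137) ≡ 1 (mod 296); multiply by 263: a ≡ 36031 (mod 296).
Smallest nonnegative: a = 36031 mod 296 = 215.

215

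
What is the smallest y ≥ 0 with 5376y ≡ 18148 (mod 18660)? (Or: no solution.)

gcd(18660, 5376):
  18660 = 3·5376 + 2532
  5376 = 2·2532 + 312
  2532 = 8·312 + 36
  312 = 8·36 + 24
  36 = 1·24 + 12
  24 = 2·12
so gcd(18660, 5376) = 12.
12 does not divide 18148, so the congruence has no solution.

no solution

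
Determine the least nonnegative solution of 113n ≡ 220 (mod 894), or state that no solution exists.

gcd(894, 113) = 1  (894 = 7*113 + 103, 113 = 1*103 + 10, 103 = 10*10 + 3, 10 = 3*3 + 1, 3 = 3*1).
1 divides 220, so solutions exist.
Back-substituting, 113*(269) + 894*(-34) = 1.
So 113*(269) ≡ 1 (mod 894); multiply by 220: n ≡ 59180 (mod 894).
Smallest nonnegative: n = 59180 mod 894 = 176.

176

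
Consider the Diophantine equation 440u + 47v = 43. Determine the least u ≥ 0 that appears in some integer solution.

gcd(440, 47):
  440 = 9·47 + 17
  47 = 2·17 + 13
  17 = 1·13 + 4
  13 = 3·4 + 1
  4 = 4·1
so gcd(440, 47) = 1.
1 divides 43, so solutions exist.
Back-substitute for Bézout coefficients:
  1 = 13 - 3·4
  ... = 440·(-11) + 47·(103)
Scale by 43/1 = 43: (u₀, v₀) = (-473, 4429).
General solution: u = -473 + 47t, v = 4429 - 440t for integer t.
u ≥ 0: smallest is -473 mod 47 = 44 (at t = 11), with v = -411.

44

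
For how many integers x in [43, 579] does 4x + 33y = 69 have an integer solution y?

gcd(33, 4):
  33 = 8·4 + 1
  4 = 4·1
so gcd(33, 4) = 1.
Back-substitute for Bézout coefficients:
  1 = 33 - 8·4
  ... = 4·(-8) + 33·(1)
Scale by 69: particular solution (-552, 69); reduce x mod 33: (9, 1).
General solution: x = 9 + 33t, y = 1 - 4t for integer t.
43 ≤ 9 + 33t ≤ 579 gives t ∈ [2, 17], which is 16 values.

16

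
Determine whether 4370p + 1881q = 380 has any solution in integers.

gcd(4370, 1881) = 19.
19 divides 380, so integer solutions exist.

yes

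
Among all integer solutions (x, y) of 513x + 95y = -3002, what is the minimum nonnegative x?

1

gcd(513, 95) = 19  (513 = 5*95 + 38, 95 = 2*38 + 19, 38 = 2*19).
19 divides -3002, so solutions exist.
Back-substituting, 513*(-2) + 95*(11) = 19.
Scale by -3002/19 = -158: (x₀, y₀) = (316, -1738).
General solution: x = 316 + 5t, y = -1738 - 27t for integer t.
x ≥ 0: smallest is 316 mod 5 = 1 (at t = -63), with y = -37.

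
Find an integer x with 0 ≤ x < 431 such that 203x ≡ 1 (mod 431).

293

gcd(431, 203) = 1.
By Bézout, 203×(-138) + 431×(65) = 1.
So 203×-138 ≡ 1 (mod 431), and -138 mod 431 = 293.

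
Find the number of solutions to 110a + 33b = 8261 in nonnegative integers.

25

gcd(110, 33):
  110 = 3·33 + 11
  33 = 3·11
so gcd(110, 33) = 11.
Back-substitute for Bézout coefficients:
  11 = 110 - 3·33
  ... = 110·(1) + 33·(-3)
Scale by 751: one solution is (751, -2253). Reduce a mod 3: (1, 247).
General: a = 1 + 3t, b = 247 - 10t.
a ≥ 0 ⇒ t ≥ 0; b ≥ 0 ⇒ t ≤ 24. So t ∈ [0, 24]: 25 solutions.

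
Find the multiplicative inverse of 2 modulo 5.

gcd(5, 2):
  5 = 2×2 + 1
  2 = 2×1
so gcd(5, 2) = 1.
Back-substitute for Bézout coefficients:
  1 = 5 - 2×2
  ... = 2×(-2) + 5×(1)
So 2×-2 ≡ 1 (mod 5), and -2 mod 5 = 3.

3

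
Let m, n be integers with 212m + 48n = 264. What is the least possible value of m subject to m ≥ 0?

gcd(212, 48):
  212 = 4·48 + 20
  48 = 2·20 + 8
  20 = 2·8 + 4
  8 = 2·4
so gcd(212, 48) = 4.
4 divides 264, so solutions exist.
Back-substitute for Bézout coefficients:
  4 = 20 - 2·8
  ... = 212·(5) + 48·(-22)
Scale by 264/4 = 66: (m₀, n₀) = (330, -1452).
General solution: m = 330 + 12t, n = -1452 - 53t for integer t.
m ≥ 0: smallest is 330 mod 12 = 6 (at t = -27), with n = -21.

6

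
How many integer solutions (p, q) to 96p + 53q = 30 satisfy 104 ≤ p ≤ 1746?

gcd(96, 53) = 1.
By Bézout, 96*(-16) + 53*(29) = 1.
Particular solution: (50, -90).
General solution: p = 50 + 53t, q = -90 - 96t for integer t.
104 ≤ 50 + 53t ≤ 1746 gives t ∈ [2, 32], which is 31 values.

31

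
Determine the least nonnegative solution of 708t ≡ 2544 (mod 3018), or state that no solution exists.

140

gcd(3018, 708) = 6  (3018 = 4*708 + 186, 708 = 3*186 + 150, 186 = 1*150 + 36, 150 = 4*36 + 6, 36 = 6*6).
6 divides 2544, so solutions exist.
Back-substituting, 708*(81) + 3018*(-19) = 6.
So 708*(81) ≡ 6 (mod 3018); multiply by 424: t ≡ 34344 (mod 503).
Smallest nonnegative: t = 34344 mod 503 = 140.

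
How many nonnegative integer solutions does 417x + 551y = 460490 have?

2

gcd(551, 417) = 1  (551 = 1×417 + 134, 417 = 3×134 + 15, 134 = 8×15 + 14, 15 = 1×14 + 1, 14 = 14×1).
Back-substituting, 417×(37) + 551×(-28) = 1.
Scale by 460490: one solution is (17038130, -12893720). Reduce x mod 551: (108, 754).
General: x = 108 + 551t, y = 754 - 417t.
x ≥ 0 ⇒ t ≥ 0; y ≥ 0 ⇒ t ≤ 1. So t ∈ [0, 1]: 2 solutions.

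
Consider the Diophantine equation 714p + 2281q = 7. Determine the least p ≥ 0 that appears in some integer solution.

246

gcd(2281, 714):
  2281 = 3×714 + 139
  714 = 5×139 + 19
  139 = 7×19 + 6
  19 = 3×6 + 1
  6 = 6×1
so gcd(2281, 714) = 1.
1 divides 7, so solutions exist.
Back-substitute for Bézout coefficients:
  1 = 19 - 3×6
  ... = 714×(361) + 2281×(-113)
Scale by 7/1 = 7: (p₀, q₀) = (2527, -791).
General solution: p = 2527 + 2281t, q = -791 - 714t for integer t.
p ≥ 0: smallest is 2527 mod 2281 = 246 (at t = -1), with q = -77.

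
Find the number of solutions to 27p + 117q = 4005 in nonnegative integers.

12

gcd(117, 27):
  117 = 4·27 + 9
  27 = 3·9
so gcd(117, 27) = 9.
Back-substitute for Bézout coefficients:
  9 = 117 - 4·27
  ... = 27·(-4) + 117·(1)
Scale by 445: one solution is (-1780, 445). Reduce p mod 13: (1, 34).
General: p = 1 + 13t, q = 34 - 3t.
p ≥ 0 ⇒ t ≥ 0; q ≥ 0 ⇒ t ≤ 11. So t ∈ [0, 11]: 12 solutions.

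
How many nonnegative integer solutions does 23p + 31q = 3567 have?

5

gcd(31, 23) = 1.
By Bézout, 23*(-4) + 31*(3) = 1.
One solution: (23, 98).
General: p = 23 + 31t, q = 98 - 23t.
p ≥ 0 ⇒ t ≥ 0; q ≥ 0 ⇒ t ≤ 4. So t ∈ [0, 4]: 5 solutions.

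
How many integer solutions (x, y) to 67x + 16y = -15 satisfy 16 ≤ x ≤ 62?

3

gcd(67, 16) = 1  (67 = 4×16 + 3, 16 = 5×3 + 1, 3 = 3×1).
Back-substituting, 67×(-5) + 16×(21) = 1.
Scale by -15: particular solution (75, -315); reduce x mod 16: (11, -47).
General solution: x = 11 + 16t, y = -47 - 67t for integer t.
16 ≤ 11 + 16t ≤ 62 gives t ∈ [1, 3], which is 3 values.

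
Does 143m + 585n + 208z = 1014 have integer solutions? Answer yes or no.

yes

gcd(585, 143):
  585 = 4·143 + 13
  143 = 11·13
so gcd(585, 143) = 13.
gcd(13, 208) = 13.
13 divides 1014, so integer solutions exist.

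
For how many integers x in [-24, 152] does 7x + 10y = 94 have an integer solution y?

18

gcd(10, 7):
  10 = 1×7 + 3
  7 = 2×3 + 1
  3 = 3×1
so gcd(10, 7) = 1.
Back-substitute for Bézout coefficients:
  1 = 7 - 2×3
  ... = 7×(3) + 10×(-2)
Scale by 94: particular solution (282, -188); reduce x mod 10: (2, 8).
General solution: x = 2 + 10t, y = 8 - 7t for integer t.
-24 ≤ 2 + 10t ≤ 152 gives t ∈ [-2, 15], which is 18 values.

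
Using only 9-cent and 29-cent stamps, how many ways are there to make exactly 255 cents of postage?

Need nonnegative integers with 9j + 29k = 255.
gcd(9, 29) = 1, and 9·(13) + 29·(-4) = 1.
So (j₀, k₀) = (3315, -1020); general j = 3315 + 29t, k = -1020 - 9t.
j ≥ 0 ⇒ t ≥ -114; k ≥ 0 ⇒ t ≤ -114. That's 1 value of t.

1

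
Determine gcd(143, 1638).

gcd(1638, 143):
  1638 = 11*143 + 65
  143 = 2*65 + 13
  65 = 5*13
so gcd(1638, 143) = 13.

13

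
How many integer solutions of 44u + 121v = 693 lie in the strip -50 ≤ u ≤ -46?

0

gcd(121, 44) = 11  (121 = 2×44 + 33, 44 = 1×33 + 11, 33 = 3×11).
Back-substituting, 44×(3) + 121×(-1) = 11.
Scale by 63: particular solution (189, -63); reduce u mod 11: (2, 5).
General solution: u = 2 + 11t, v = 5 - 4t for integer t.
-50 ≤ 2 + 11t ≤ -46 gives t ∈ [-4, -5], which is 0 values.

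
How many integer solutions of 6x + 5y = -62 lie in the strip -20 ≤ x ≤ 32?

10

gcd(6, 5) = 1  (6 = 1×5 + 1, 5 = 5×1).
Back-substituting, 6×(1) + 5×(-1) = 1.
Scale by -62: particular solution (-62, 62); reduce x mod 5: (3, -16).
General solution: x = 3 + 5t, y = -16 - 6t for integer t.
-20 ≤ 3 + 5t ≤ 32 gives t ∈ [-4, 5], which is 10 values.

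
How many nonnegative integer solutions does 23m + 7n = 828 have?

gcd(23, 7):
  23 = 3·7 + 2
  7 = 3·2 + 1
  2 = 2·1
so gcd(23, 7) = 1.
Back-substitute for Bézout coefficients:
  1 = 7 - 3·2
  ... = 23·(-3) + 7·(10)
Scale by 828: one solution is (-2484, 8280). Reduce m mod 7: (1, 115).
General: m = 1 + 7t, n = 115 - 23t.
m ≥ 0 ⇒ t ≥ 0; n ≥ 0 ⇒ t ≤ 5. So t ∈ [0, 5]: 6 solutions.

6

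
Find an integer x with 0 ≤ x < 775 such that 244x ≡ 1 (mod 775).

gcd(775, 244) = 1  (775 = 3×244 + 43, 244 = 5×43 + 29, 43 = 1×29 + 14, 29 = 2×14 + 1, 14 = 14×1).
Back-substituting, 244×(54) + 775×(-17) = 1.
So 244×54 ≡ 1 (mod 775), and 54 mod 775 = 54.

54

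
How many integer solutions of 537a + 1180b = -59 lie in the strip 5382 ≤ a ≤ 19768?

12

gcd(1180, 537):
  1180 = 2*537 + 106
  537 = 5*106 + 7
  106 = 15*7 + 1
  7 = 7*1
so gcd(1180, 537) = 1.
Back-substitute for Bézout coefficients:
  1 = 106 - 15*7
  ... = 537*(-167) + 1180*(76)
Scale by -59: particular solution (9853, -4484); reduce a mod 1180: (413, -188).
General solution: a = 413 + 1180t, b = -188 - 537t for integer t.
5382 ≤ 413 + 1180t ≤ 19768 gives t ∈ [5, 16], which is 12 values.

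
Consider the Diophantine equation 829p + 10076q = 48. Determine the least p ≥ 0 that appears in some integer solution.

gcd(10076, 829) = 1  (10076 = 12×829 + 128, 829 = 6×128 + 61, 128 = 2×61 + 6, 61 = 10×6 + 1, 6 = 6×1).
1 divides 48, so solutions exist.
Back-substituting, 829×(1653) + 10076×(-136) = 1.
Scale by 48/1 = 48: (p₀, q₀) = (79344, -6528).
General solution: p = 79344 + 10076t, q = -6528 - 829t for integer t.
p ≥ 0: smallest is 79344 mod 10076 = 8812 (at t = -7), with q = -725.

8812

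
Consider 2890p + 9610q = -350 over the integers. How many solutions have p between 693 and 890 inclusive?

0

gcd(9610, 2890):
  9610 = 3*2890 + 940
  2890 = 3*940 + 70
  940 = 13*70 + 30
  70 = 2*30 + 10
  30 = 3*10
so gcd(9610, 2890) = 10.
Back-substitute for Bézout coefficients:
  10 = 70 - 2*30
  ... = 2890*(276) + 9610*(-83)
Scale by -35: particular solution (-9660, 2905); reduce p mod 961: (911, -274).
General solution: p = 911 + 961t, q = -274 - 289t for integer t.
693 ≤ 911 + 961t ≤ 890 gives t ∈ [0, -1], which is 0 values.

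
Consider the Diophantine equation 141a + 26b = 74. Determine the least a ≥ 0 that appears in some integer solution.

2

gcd(141, 26) = 1.
1 divides 74, so solutions exist.
By Bézout, 141×(-7) + 26×(38) = 1.
Scale by 74/1 = 74: (a₀, b₀) = (-518, 2812).
General solution: a = -518 + 26t, b = 2812 - 141t for integer t.
a ≥ 0: smallest is -518 mod 26 = 2 (at t = 20), with b = -8.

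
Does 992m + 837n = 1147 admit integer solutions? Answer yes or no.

yes

gcd(992, 837):
  992 = 1×837 + 155
  837 = 5×155 + 62
  155 = 2×62 + 31
  62 = 2×31
so gcd(992, 837) = 31.
31 divides 1147, so integer solutions exist.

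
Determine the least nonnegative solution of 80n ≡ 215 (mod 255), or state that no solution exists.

gcd(255, 80) = 5  (255 = 3·80 + 15, 80 = 5·15 + 5, 15 = 3·5).
5 divides 215, so solutions exist.
Back-substituting, 80·(16) + 255·(-5) = 5.
So 80·(16) ≡ 5 (mod 255); multiply by 43: n ≡ 688 (mod 51).
Smallest nonnegative: n = 688 mod 51 = 25.

25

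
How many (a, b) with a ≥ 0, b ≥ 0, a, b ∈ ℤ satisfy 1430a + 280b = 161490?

gcd(1430, 280):
  1430 = 5*280 + 30
  280 = 9*30 + 10
  30 = 3*10
so gcd(1430, 280) = 10.
Back-substitute for Bézout coefficients:
  10 = 280 - 9*30
  ... = 1430*(-9) + 280*(46)
Scale by 16149: one solution is (-145341, 742854). Reduce a mod 28: (7, 541).
General: a = 7 + 28t, b = 541 - 143t.
a ≥ 0 ⇒ t ≥ 0; b ≥ 0 ⇒ t ≤ 3. So t ∈ [0, 3]: 4 solutions.

4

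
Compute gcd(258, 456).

6

gcd(456, 258) = 6  (456 = 1·258 + 198, 258 = 1·198 + 60, 198 = 3·60 + 18, 60 = 3·18 + 6, 18 = 3·6).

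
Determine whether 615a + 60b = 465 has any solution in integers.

yes

gcd(615, 60) = 15  (615 = 10·60 + 15, 60 = 4·15).
15 divides 465, so integer solutions exist.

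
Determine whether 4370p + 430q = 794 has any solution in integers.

gcd(4370, 430) = 10.
10 does not divide 794 (remainder 4), so no integer solutions.

no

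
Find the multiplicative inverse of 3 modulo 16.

gcd(16, 3) = 1  (16 = 5×3 + 1, 3 = 3×1).
Back-substituting, 3×(-5) + 16×(1) = 1.
So 3×-5 ≡ 1 (mod 16), and -5 mod 16 = 11.

11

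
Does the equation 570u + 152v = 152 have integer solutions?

yes

gcd(570, 152) = 38  (570 = 3×152 + 114, 152 = 1×114 + 38, 114 = 3×38).
38 divides 152, so integer solutions exist.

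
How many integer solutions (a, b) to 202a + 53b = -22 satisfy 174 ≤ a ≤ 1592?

gcd(202, 53) = 1.
By Bézout, 202*(-16) + 53*(61) = 1.
Particular solution: (34, -130).
General solution: a = 34 + 53t, b = -130 - 202t for integer t.
174 ≤ 34 + 53t ≤ 1592 gives t ∈ [3, 29], which is 27 values.

27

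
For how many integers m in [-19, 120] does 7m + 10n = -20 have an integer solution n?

14

gcd(10, 7) = 1.
By Bézout, 7*(3) + 10*(-2) = 1.
Particular solution: (0, -2).
General solution: m = 0 + 10t, n = -2 - 7t for integer t.
-19 ≤ 0 + 10t ≤ 120 gives t ∈ [-1, 12], which is 14 values.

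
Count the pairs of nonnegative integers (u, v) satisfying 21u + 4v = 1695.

gcd(21, 4) = 1  (21 = 5·4 + 1, 4 = 4·1).
Back-substituting, 21·(1) + 4·(-5) = 1.
Scale by 1695: one solution is (1695, -8475). Reduce u mod 4: (3, 408).
General: u = 3 + 4t, v = 408 - 21t.
u ≥ 0 ⇒ t ≥ 0; v ≥ 0 ⇒ t ≤ 19. So t ∈ [0, 19]: 20 solutions.

20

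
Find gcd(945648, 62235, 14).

gcd(945648, 62235) = 27.
gcd(27, 14) = 1.

1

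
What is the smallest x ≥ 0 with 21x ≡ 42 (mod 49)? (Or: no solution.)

gcd(49, 21) = 7.
7 divides 42, so solutions exist.
By Bézout, 21×(-2) + 49×(1) = 7.
So 21×(-2) ≡ 7 (mod 49); multiply by 6: x ≡ -12 (mod 7).
Smallest nonnegative: x = -12 mod 7 = 2.

2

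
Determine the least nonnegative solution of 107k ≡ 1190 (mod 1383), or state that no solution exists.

gcd(1383, 107) = 1  (1383 = 12·107 + 99, 107 = 1·99 + 8, 99 = 12·8 + 3, 8 = 2·3 + 2, 3 = 1·2 + 1, 2 = 2·1).
1 divides 1190, so solutions exist.
Back-substituting, 107·(-517) + 1383·(40) = 1.
So 107·(-517) ≡ 1 (mod 1383); multiply by 1190: k ≡ -615230 (mod 1383).
Smallest nonnegative: k = -615230 mod 1383 = 205.

205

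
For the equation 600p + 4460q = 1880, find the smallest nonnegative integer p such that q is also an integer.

18

gcd(4460, 600) = 20  (4460 = 7×600 + 260, 600 = 2×260 + 80, 260 = 3×80 + 20, 80 = 4×20).
20 divides 1880, so solutions exist.
Back-substituting, 600×(-52) + 4460×(7) = 20.
Scale by 1880/20 = 94: (p₀, q₀) = (-4888, 658).
General solution: p = -4888 + 223t, q = 658 - 30t for integer t.
p ≥ 0: smallest is -4888 mod 223 = 18 (at t = 22), with q = -2.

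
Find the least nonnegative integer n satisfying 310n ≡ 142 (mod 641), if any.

17

gcd(641, 310):
  641 = 2*310 + 21
  310 = 14*21 + 16
  21 = 1*16 + 5
  16 = 3*5 + 1
  5 = 5*1
so gcd(641, 310) = 1.
1 divides 142, so solutions exist.
Back-substitute for Bézout coefficients:
  1 = 16 - 3*5
  ... = 310*(122) + 641*(-59)
So 310*(122) ≡ 1 (mod 641); multiply by 142: n ≡ 17324 (mod 641).
Smallest nonnegative: n = 17324 mod 641 = 17.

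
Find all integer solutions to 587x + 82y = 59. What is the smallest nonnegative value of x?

55

gcd(587, 82):
  587 = 7×82 + 13
  82 = 6×13 + 4
  13 = 3×4 + 1
  4 = 4×1
so gcd(587, 82) = 1.
1 divides 59, so solutions exist.
Back-substitute for Bézout coefficients:
  1 = 13 - 3×4
  ... = 587×(19) + 82×(-136)
Scale by 59/1 = 59: (x₀, y₀) = (1121, -8024).
General solution: x = 1121 + 82t, y = -8024 - 587t for integer t.
x ≥ 0: smallest is 1121 mod 82 = 55 (at t = -13), with y = -393.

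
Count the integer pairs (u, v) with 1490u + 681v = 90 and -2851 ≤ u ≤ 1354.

6

gcd(1490, 681):
  1490 = 2×681 + 128
  681 = 5×128 + 41
  128 = 3×41 + 5
  41 = 8×5 + 1
  5 = 5×1
so gcd(1490, 681) = 1.
Back-substitute for Bézout coefficients:
  1 = 41 - 8×5
  ... = 1490×(-133) + 681×(291)
Scale by 90: particular solution (-11970, 26190); reduce u mod 681: (288, -630).
General solution: u = 288 + 681t, v = -630 - 1490t for integer t.
-2851 ≤ 288 + 681t ≤ 1354 gives t ∈ [-4, 1], which is 6 values.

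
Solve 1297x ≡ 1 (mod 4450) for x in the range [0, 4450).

gcd(4450, 1297) = 1.
By Bézout, 1297×(-1417) + 4450×(413) = 1.
So 1297×-1417 ≡ 1 (mod 4450), and -1417 mod 4450 = 3033.

3033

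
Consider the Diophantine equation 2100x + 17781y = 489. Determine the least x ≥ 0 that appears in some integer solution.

gcd(17781, 2100):
  17781 = 8·2100 + 981
  2100 = 2·981 + 138
  981 = 7·138 + 15
  138 = 9·15 + 3
  15 = 5·3
so gcd(17781, 2100) = 3.
3 divides 489, so solutions exist.
Back-substitute for Bézout coefficients:
  3 = 138 - 9·15
  ... = 2100·(1160) + 17781·(-137)
Scale by 489/3 = 163: (x₀, y₀) = (189080, -22331).
General solution: x = 189080 + 5927t, y = -22331 - 700t for integer t.
x ≥ 0: smallest is 189080 mod 5927 = 5343 (at t = -31), with y = -631.

5343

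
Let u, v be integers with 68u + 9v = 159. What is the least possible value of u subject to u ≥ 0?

3

gcd(68, 9) = 1  (68 = 7·9 + 5, 9 = 1·5 + 4, 5 = 1·4 + 1, 4 = 4·1).
1 divides 159, so solutions exist.
Back-substituting, 68·(2) + 9·(-15) = 1.
Scale by 159/1 = 159: (u₀, v₀) = (318, -2385).
General solution: u = 318 + 9t, v = -2385 - 68t for integer t.
u ≥ 0: smallest is 318 mod 9 = 3 (at t = -35), with v = -5.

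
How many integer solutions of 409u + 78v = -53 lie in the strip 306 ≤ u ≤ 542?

gcd(409, 78):
  409 = 5·78 + 19
  78 = 4·19 + 2
  19 = 9·2 + 1
  2 = 2·1
so gcd(409, 78) = 1.
Back-substitute for Bézout coefficients:
  1 = 19 - 9·2
  ... = 409·(37) + 78·(-194)
Scale by -53: particular solution (-1961, 10282); reduce u mod 78: (67, -352).
General solution: u = 67 + 78t, v = -352 - 409t for integer t.
306 ≤ 67 + 78t ≤ 542 gives t ∈ [4, 6], which is 3 values.

3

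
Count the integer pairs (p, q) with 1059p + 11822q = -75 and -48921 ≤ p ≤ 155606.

gcd(11822, 1059):
  11822 = 11×1059 + 173
  1059 = 6×173 + 21
  173 = 8×21 + 5
  21 = 4×5 + 1
  5 = 5×1
so gcd(11822, 1059) = 1.
Back-substitute for Bézout coefficients:
  1 = 21 - 4×5
  ... = 1059×(2255) + 11822×(-202)
Scale by -75: particular solution (-169125, 15150); reduce p mod 11822: (8205, -735).
General solution: p = 8205 + 11822t, q = -735 - 1059t for integer t.
-48921 ≤ 8205 + 11822t ≤ 155606 gives t ∈ [-4, 12], which is 17 values.

17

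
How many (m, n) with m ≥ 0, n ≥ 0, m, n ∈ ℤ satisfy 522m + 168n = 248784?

17

gcd(522, 168) = 6.
By Bézout, 522*(-9) + 168*(28) = 6.
One solution: (8, 1456).
General: m = 8 + 28t, n = 1456 - 87t.
m ≥ 0 ⇒ t ≥ 0; n ≥ 0 ⇒ t ≤ 16. So t ∈ [0, 16]: 17 solutions.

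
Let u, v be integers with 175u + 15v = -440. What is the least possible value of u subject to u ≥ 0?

1

gcd(175, 15):
  175 = 11×15 + 10
  15 = 1×10 + 5
  10 = 2×5
so gcd(175, 15) = 5.
5 divides -440, so solutions exist.
Back-substitute for Bézout coefficients:
  5 = 15 - 1×10
  ... = 175×(-1) + 15×(12)
Scale by -440/5 = -88: (u₀, v₀) = (88, -1056).
General solution: u = 88 + 3t, v = -1056 - 35t for integer t.
u ≥ 0: smallest is 88 mod 3 = 1 (at t = -29), with v = -41.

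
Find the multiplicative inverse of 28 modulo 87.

gcd(87, 28) = 1  (87 = 3*28 + 3, 28 = 9*3 + 1, 3 = 3*1).
Back-substituting, 28*(28) + 87*(-9) = 1.
So 28*28 ≡ 1 (mod 87), and 28 mod 87 = 28.

28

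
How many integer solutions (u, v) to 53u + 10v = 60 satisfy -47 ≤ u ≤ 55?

gcd(53, 10) = 1.
By Bézout, 53×(-3) + 10×(16) = 1.
Particular solution: (0, 6).
General solution: u = 0 + 10t, v = 6 - 53t for integer t.
-47 ≤ 0 + 10t ≤ 55 gives t ∈ [-4, 5], which is 10 values.

10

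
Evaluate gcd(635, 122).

gcd(635, 122):
  635 = 5·122 + 25
  122 = 4·25 + 22
  25 = 1·22 + 3
  22 = 7·3 + 1
  3 = 3·1
so gcd(635, 122) = 1.

1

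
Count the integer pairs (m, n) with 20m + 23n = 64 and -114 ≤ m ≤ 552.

gcd(23, 20) = 1  (23 = 1·20 + 3, 20 = 6·3 + 2, 3 = 1·2 + 1, 2 = 2·1).
Back-substituting, 20·(-8) + 23·(7) = 1.
Scale by 64: particular solution (-512, 448); reduce m mod 23: (17, -12).
General solution: m = 17 + 23t, n = -12 - 20t for integer t.
-114 ≤ 17 + 23t ≤ 552 gives t ∈ [-5, 23], which is 29 values.

29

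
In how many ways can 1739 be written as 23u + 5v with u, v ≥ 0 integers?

gcd(23, 5) = 1.
By Bézout, 23*(2) + 5*(-9) = 1.
One solution: (3, 334).
General: u = 3 + 5t, v = 334 - 23t.
u ≥ 0 ⇒ t ≥ 0; v ≥ 0 ⇒ t ≤ 14. So t ∈ [0, 14]: 15 solutions.

15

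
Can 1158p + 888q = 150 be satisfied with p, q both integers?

gcd(1158, 888) = 6.
6 divides 150, so integer solutions exist.

yes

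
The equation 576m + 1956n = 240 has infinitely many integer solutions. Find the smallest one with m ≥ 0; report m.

gcd(1956, 576):
  1956 = 3×576 + 228
  576 = 2×228 + 120
  228 = 1×120 + 108
  120 = 1×108 + 12
  108 = 9×12
so gcd(1956, 576) = 12.
12 divides 240, so solutions exist.
Back-substitute for Bézout coefficients:
  12 = 120 - 1×108
  ... = 576×(17) + 1956×(-5)
Scale by 240/12 = 20: (m₀, n₀) = (340, -100).
General solution: m = 340 + 163t, n = -100 - 48t for integer t.
m ≥ 0: smallest is 340 mod 163 = 14 (at t = -2), with n = -4.

14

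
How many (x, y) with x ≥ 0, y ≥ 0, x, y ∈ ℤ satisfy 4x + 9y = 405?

12

gcd(9, 4) = 1.
By Bézout, 4×(-2) + 9×(1) = 1.
One solution: (0, 45).
General: x = 0 + 9t, y = 45 - 4t.
x ≥ 0 ⇒ t ≥ 0; y ≥ 0 ⇒ t ≤ 11. So t ∈ [0, 11]: 12 solutions.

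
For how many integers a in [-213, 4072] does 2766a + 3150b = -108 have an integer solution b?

9

gcd(3150, 2766) = 6.
By Bézout, 2766*(41) + 3150*(-36) = 6.
Particular solution: (312, -274).
General solution: a = 312 + 525t, b = -274 - 461t for integer t.
-213 ≤ 312 + 525t ≤ 4072 gives t ∈ [-1, 7], which is 9 values.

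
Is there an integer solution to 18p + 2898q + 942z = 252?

yes

gcd(2898, 18) = 18  (2898 = 161*18).
gcd(18, 942) = 6.
6 divides 252, so integer solutions exist.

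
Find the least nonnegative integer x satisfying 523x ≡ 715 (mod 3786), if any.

gcd(3786, 523) = 1.
1 divides 715, so solutions exist.
By Bézout, 523×(-1151) + 3786×(159) = 1.
So 523×(-1151) ≡ 1 (mod 3786); multiply by 715: x ≡ -822965 (mod 3786).
Smallest nonnegative: x = -822965 mod 3786 = 2383.

2383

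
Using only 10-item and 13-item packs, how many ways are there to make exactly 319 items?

3

Need nonnegative integers with 10j + 13k = 319.
gcd(10, 13) = 1, and 10·(4) + 13·(-3) = 1.
So (j₀, k₀) = (1276, -957); general j = 1276 + 13t, k = -957 - 10t.
j ≥ 0 ⇒ t ≥ -98; k ≥ 0 ⇒ t ≤ -96. That's 3 values of t.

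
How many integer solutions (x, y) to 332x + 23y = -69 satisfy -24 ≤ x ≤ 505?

gcd(332, 23) = 1.
By Bézout, 332·(7) + 23·(-101) = 1.
Particular solution: (0, -3).
General solution: x = 0 + 23t, y = -3 - 332t for integer t.
-24 ≤ 0 + 23t ≤ 505 gives t ∈ [-1, 21], which is 23 values.

23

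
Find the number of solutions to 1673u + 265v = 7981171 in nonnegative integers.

18

gcd(1673, 265) = 1  (1673 = 6·265 + 83, 265 = 3·83 + 16, 83 = 5·16 + 3, 16 = 5·3 + 1, 3 = 3·1).
Back-substituting, 1673·(-83) + 265·(524) = 1.
Scale by 7981171: one solution is (-662437193, 4182133604). Reduce u mod 265: (2, 30105).
General: u = 2 + 265t, v = 30105 - 1673t.
u ≥ 0 ⇒ t ≥ 0; v ≥ 0 ⇒ t ≤ 17. So t ∈ [0, 17]: 18 solutions.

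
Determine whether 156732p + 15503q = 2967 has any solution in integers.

gcd(156732, 15503):
  156732 = 10*15503 + 1702
  15503 = 9*1702 + 185
  1702 = 9*185 + 37
  185 = 5*37
so gcd(156732, 15503) = 37.
37 does not divide 2967 (remainder 7), so no integer solutions.

no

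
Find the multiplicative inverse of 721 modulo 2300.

gcd(2300, 721) = 1  (2300 = 3*721 + 137, 721 = 5*137 + 36, 137 = 3*36 + 29, 36 = 1*29 + 7, 29 = 4*7 + 1, 7 = 7*1).
Back-substituting, 721*(-319) + 2300*(100) = 1.
So 721*-319 ≡ 1 (mod 2300), and -319 mod 2300 = 1981.

1981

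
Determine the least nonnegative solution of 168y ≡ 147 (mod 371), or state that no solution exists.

34

gcd(371, 168) = 7.
7 divides 147, so solutions exist.
By Bézout, 168*(-11) + 371*(5) = 7.
So 168*(-11) ≡ 7 (mod 371); multiply by 21: y ≡ -231 (mod 53).
Smallest nonnegative: y = -231 mod 53 = 34.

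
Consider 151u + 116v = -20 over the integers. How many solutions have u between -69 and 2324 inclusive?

gcd(151, 116) = 1.
By Bézout, 151*(-53) + 116*(69) = 1.
Particular solution: (16, -21).
General solution: u = 16 + 116t, v = -21 - 151t for integer t.
-69 ≤ 16 + 116t ≤ 2324 gives t ∈ [0, 19], which is 20 values.

20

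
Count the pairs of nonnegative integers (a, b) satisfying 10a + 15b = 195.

7

gcd(15, 10) = 5  (15 = 1·10 + 5, 10 = 2·5).
Back-substituting, 10·(-1) + 15·(1) = 5.
Scale by 39: one solution is (-39, 39). Reduce a mod 3: (0, 13).
General: a = 0 + 3t, b = 13 - 2t.
a ≥ 0 ⇒ t ≥ 0; b ≥ 0 ⇒ t ≤ 6. So t ∈ [0, 6]: 7 solutions.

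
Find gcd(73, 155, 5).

1

gcd(155, 73) = 1.
gcd(1, 5) = 1.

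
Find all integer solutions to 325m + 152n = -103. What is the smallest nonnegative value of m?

53

gcd(325, 152):
  325 = 2*152 + 21
  152 = 7*21 + 5
  21 = 4*5 + 1
  5 = 5*1
so gcd(325, 152) = 1.
1 divides -103, so solutions exist.
Back-substitute for Bézout coefficients:
  1 = 21 - 4*5
  ... = 325*(29) + 152*(-62)
Scale by -103/1 = -103: (m₀, n₀) = (-2987, 6386).
General solution: m = -2987 + 152t, n = 6386 - 325t for integer t.
m ≥ 0: smallest is -2987 mod 152 = 53 (at t = 20), with n = -114.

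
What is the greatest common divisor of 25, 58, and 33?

1

gcd(58, 25) = 1  (58 = 2×25 + 8, 25 = 3×8 + 1, 8 = 8×1).
gcd(1, 33) = 1.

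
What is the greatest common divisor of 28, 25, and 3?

gcd(28, 25) = 1.
gcd(1, 3) = 1.

1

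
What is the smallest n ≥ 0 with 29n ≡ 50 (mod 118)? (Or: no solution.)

18

gcd(118, 29):
  118 = 4·29 + 2
  29 = 14·2 + 1
  2 = 2·1
so gcd(118, 29) = 1.
1 divides 50, so solutions exist.
Back-substitute for Bézout coefficients:
  1 = 29 - 14·2
  ... = 29·(57) + 118·(-14)
So 29·(57) ≡ 1 (mod 118); multiply by 50: n ≡ 2850 (mod 118).
Smallest nonnegative: n = 2850 mod 118 = 18.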